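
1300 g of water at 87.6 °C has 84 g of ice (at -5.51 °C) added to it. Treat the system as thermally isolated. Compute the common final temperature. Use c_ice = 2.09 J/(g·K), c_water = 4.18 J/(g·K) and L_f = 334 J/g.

Setting the total heat transfer to zero:
warm ice to 0 °C: 84×2.09×(0 − (-5.51)) = 967.34
  melt ice: 84×334 = 28056
  warm the meltwater: 351.12 T
  water: 5434(T − 87.6)
5785.1 T = 476018 − 29023 = 446995
T ≈ 77.27 °C. Since T > 0 °C, the all-ice-melts assumption holds.

T_f ≈ 77.3 °C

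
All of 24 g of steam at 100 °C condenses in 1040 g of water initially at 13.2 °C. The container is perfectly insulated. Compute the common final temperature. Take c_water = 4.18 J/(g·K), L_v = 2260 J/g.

Net heat exchanged in the isolated system is zero:
steam→water at 100 °C releases m L_v = 24·2260 = 54240
  condensate cools 100→T: 24·4.18·(T − 100) = 100.32(T − 100)
  original water: 4347.2(T − 13.2)
4447.5 T = 54240 + 10032 + 57383 = 121655
T ≈ 27.35 °C, under the boiling point, so the assumption holds.

T_f ≈ 27.4 °C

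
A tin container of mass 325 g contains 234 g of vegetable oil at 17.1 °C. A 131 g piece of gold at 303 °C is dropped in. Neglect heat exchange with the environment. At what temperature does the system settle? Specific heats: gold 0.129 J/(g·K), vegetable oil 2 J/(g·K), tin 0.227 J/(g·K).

Setting the total heat transfer to zero:
131×0.129×(T − 303) + 234×2×(T − 17.1) + 325×0.227×(T − 17.1) = 0
(16.9 + 468 + 73.78) T = 16.9×303 + 468×17.1 + 73.78×17.1
T = 14385/558.67 ≈ 25.75 °C

T_f ≈ 25.7 °C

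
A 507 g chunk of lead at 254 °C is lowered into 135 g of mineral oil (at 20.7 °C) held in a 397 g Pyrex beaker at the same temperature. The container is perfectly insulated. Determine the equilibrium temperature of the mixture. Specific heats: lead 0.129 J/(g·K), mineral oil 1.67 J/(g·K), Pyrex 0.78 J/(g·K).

Heat gained plus heat lost sum to zero:
507*0.129*(T − 254) + 135*1.67*(T − 20.7) + 397*0.78*(T − 20.7) = 0
600.51 T = 27689
T ≈ 46.11 °C

T_f ≈ 46.1 °C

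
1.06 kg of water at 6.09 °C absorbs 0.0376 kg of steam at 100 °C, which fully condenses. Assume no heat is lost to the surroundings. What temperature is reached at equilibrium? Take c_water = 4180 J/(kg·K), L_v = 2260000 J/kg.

T_f ≈ 27.8 °C

Conservation of energy gives ΣQ = 0:
condense steam: −0.0376·2260000 = −84976; condensate cools 100→T: 0.0376·4180·(T − 100) = 157.17(T − 100); original water: 4430.8(T − 6.09)
4588 T = 84976 + 15717 + 26984 = 127676
T ≈ 27.83 °C — below 100 °C, confirming all the steam condensed.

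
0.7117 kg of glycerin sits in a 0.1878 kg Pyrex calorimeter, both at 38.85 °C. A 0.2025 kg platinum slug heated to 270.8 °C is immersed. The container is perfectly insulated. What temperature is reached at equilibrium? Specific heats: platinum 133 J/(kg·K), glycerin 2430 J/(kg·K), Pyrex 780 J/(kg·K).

T_f ≈ 42.1 °C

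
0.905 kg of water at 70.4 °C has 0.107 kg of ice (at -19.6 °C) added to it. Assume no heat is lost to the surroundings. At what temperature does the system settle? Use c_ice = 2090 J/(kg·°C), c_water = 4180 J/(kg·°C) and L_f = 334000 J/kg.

Sum of m c ΔT and latent-heat terms is zero:
ice -19.6→0 °C: 0.107·2090·19.6 = 4383.1
  fusion: m_ice L_f = 0.107·334000 = 35738
  warm the meltwater: 447.26 T
  water cools: 0.905·4180·(T − 70.4) = 3782.9(T − 70.4)
4230.2 T = 266316 − 40121 = 226195
T ≈ 53.47 °C. Since T > 0 °C, the all-ice-melts assumption holds.

T_f ≈ 53.5 °C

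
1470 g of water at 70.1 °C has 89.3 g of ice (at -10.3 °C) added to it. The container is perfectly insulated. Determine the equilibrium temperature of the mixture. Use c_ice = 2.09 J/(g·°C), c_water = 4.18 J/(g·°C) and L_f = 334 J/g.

T_f ≈ 61.2 °C

Heat gained plus heat lost sum to zero:
ice -10.3→0 °C: 89.3×2.09×10.3 = 1922.4; latent heat to melt: 89.3×334 = 29826; meltwater 0→T: 89.3×4.18×T = 373.27 T; water cools: 1470×4.18×(T − 70.1) = 6144.6(T − 70.1)
6517.9 T = 430736 − 31749 = 398988
T ≈ 61.21 °C (positive, so assuming full melt was valid).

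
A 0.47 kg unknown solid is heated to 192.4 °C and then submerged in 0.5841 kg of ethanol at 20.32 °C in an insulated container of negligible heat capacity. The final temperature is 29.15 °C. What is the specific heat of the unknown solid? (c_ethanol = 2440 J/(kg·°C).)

Taking heat into each body as positive, Σ m c ΔT = 0:
0.47×c×(29.15 − 192.4) + 0.5841×2440×(29.15 − 20.32) = 0
-76.73 c = -12585
c = -12585/-76.73 ≈ 164 J/(kg·°C)

c ≈ 164 J/(kg·°C)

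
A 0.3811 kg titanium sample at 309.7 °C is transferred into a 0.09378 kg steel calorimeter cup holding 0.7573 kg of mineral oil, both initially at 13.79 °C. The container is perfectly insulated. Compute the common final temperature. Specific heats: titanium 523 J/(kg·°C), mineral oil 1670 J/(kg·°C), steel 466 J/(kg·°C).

Let T be the final temperature. ΣQ_i = 0:
0.3811*523*(T − 309.7) + 0.7573*1670*(T − 13.79) + 0.09378*466*(T − 13.79) = 0
199.32(T − 309.7) + 1264.7(T − 13.79) + 43.7(T − 13.79) = 0
1507.7 T = 79771
T ≈ 52.91 °C

T_f ≈ 52.9 °C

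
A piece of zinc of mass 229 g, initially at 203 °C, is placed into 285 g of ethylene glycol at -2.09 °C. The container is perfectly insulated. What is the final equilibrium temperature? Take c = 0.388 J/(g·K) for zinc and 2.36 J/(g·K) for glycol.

T_f is the heat-capacity-weighted average of the initial temperatures:
T_f = (88.85·203 + 672.6·(-2.09)) / (88.85 + 672.6)
    = 16631 / 761.45 ≈ 21.84 °C

T_f ≈ 21.8 °C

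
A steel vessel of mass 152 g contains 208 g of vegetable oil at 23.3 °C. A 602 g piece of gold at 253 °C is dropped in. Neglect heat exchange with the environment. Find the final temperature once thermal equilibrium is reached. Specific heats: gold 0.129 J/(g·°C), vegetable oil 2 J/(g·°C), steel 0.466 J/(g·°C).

T_f ≈ 54.9 °C

Net heat exchanged in the isolated system is zero:
602×0.129×(T − 253) + 208×2×(T − 23.3) + 152×0.466×(T − 23.3) = 0
77.66(T − 253) + 416(T − 23.3) + 70.83(T − 23.3) = 0
(77.66 + 416 + 70.83) T = 77.66×253 + 416×23.3 + 70.83×23.3
T ≈ 54.90 °C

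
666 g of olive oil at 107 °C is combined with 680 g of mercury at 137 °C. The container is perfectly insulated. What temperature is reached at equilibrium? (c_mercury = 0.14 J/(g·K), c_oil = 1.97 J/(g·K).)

Conservation of energy gives ΣQ = 0:
680×0.14×(T − 137) + 666×1.97×(T − 107) = 0
95.2(T − 137) + 1312(T − 107) = 0
(95.2 + 1312) T = 95.2×137 + 1312×107
T ≈ 109.03 °C

T_f ≈ 109.0 °C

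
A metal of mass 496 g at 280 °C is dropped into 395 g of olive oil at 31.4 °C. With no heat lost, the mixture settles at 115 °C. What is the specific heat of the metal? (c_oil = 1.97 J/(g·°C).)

c ≈ 0.795 J/(g·°C)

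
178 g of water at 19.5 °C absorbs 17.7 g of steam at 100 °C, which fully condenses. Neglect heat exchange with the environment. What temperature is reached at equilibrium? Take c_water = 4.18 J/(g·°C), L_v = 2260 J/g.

T_f ≈ 75.7 °C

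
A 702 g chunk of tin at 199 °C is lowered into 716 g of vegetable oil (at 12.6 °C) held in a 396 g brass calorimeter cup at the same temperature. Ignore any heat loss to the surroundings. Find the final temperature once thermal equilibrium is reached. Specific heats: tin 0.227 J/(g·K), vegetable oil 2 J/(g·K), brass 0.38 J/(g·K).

T_f ≈ 29.7 °C

T_f = Σ m_i c_i T_i / Σ m_i c_i:
T_f = (159.35×199 + 1432×12.6 + 150.48×12.6) / (159.35 + 1432 + 150.48)
    = 51651 / 1741.8 ≈ 29.65 °C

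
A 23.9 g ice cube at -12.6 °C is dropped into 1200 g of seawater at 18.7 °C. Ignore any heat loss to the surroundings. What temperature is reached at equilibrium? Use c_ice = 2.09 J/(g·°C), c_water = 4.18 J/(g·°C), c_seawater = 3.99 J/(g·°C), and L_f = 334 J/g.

T_f ≈ 16.6 °C

Conservation of energy gives ΣQ = 0:
warm ice to 0 °C: 23.9·2.09·(0 − (-12.6)) = 629.38; melt ice: 23.9·334 = 7982.6; warm the meltwater: 99.9 T; seawater: 4788(T − 18.7)
4887.9 T = 89536 − 8612 = 80924
T ≈ 16.56 °C — above 0 °C, consistent with complete melting.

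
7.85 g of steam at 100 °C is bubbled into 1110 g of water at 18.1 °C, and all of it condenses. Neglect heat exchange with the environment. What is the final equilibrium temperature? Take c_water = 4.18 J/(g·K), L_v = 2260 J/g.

T_f ≈ 22.5 °C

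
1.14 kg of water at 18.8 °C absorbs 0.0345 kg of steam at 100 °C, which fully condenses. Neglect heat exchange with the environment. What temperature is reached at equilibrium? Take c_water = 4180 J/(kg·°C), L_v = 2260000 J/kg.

T_f ≈ 37.1 °C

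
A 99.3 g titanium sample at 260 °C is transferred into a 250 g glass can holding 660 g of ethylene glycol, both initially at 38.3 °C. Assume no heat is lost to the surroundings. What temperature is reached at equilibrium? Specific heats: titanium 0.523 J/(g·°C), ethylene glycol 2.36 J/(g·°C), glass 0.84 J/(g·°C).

T_f ≈ 44.6 °C

Heat gained plus heat lost sum to zero:
99.3*0.523*(T − 260) + 660*2.36*(T − 38.3) + 250*0.84*(T − 38.3) = 0
51.93(T − 260) + 1557.6(T − 38.3) + 210(T − 38.3) = 0
1819.5 T = 81202
T ≈ 44.63 °C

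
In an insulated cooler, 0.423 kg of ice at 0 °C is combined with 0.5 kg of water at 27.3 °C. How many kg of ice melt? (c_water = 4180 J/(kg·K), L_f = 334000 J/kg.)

m_melted ≈ 0.171 kg

Heat available from the water dropping to 0 °C: 0.5·4180·27.3 = 57057 J.
Fully melting the ice requires m_ice L_f = 0.423·334000 = 141282 J.
That's not enough to melt it all — equilibrium is at 0 °C with ice remaining.
m_melted·334000 = 57057  ⇒  m_melted ≈ 0.1708 kg.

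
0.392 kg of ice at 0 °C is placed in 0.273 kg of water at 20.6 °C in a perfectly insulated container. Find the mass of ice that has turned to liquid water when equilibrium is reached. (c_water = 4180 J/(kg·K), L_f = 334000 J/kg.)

m_melted ≈ 0.0704 kg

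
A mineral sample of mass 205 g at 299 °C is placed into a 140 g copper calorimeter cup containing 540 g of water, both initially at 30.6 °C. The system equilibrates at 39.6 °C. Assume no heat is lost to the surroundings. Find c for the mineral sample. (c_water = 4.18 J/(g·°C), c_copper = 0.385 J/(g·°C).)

c ≈ 0.391 J/(g·°C)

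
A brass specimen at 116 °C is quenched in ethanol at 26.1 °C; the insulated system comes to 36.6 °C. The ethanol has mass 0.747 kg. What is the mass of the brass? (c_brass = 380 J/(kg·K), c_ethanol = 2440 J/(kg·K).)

m ≈ 0.634 kg

Energy conservation, ΣQ = 0:
m·380·(36.6 − 116) + 0.747·2440·(36.6 − 26.1) = 0
-30172 m = -19138
m = -19138/-30172 ≈ 0.6343 kg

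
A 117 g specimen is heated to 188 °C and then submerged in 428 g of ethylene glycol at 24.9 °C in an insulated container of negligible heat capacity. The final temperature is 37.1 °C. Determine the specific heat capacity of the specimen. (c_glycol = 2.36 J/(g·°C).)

c ≈ 0.698 J/(g·°C)

Taking heat into each body as positive, Σ m c ΔT = 0:
117×c×(37.1 − 188) + 428×2.36×(37.1 − 24.9) = 0
-17655 c = -12323
c = -12323/-17655 ≈ 0.698 J/(g·°C)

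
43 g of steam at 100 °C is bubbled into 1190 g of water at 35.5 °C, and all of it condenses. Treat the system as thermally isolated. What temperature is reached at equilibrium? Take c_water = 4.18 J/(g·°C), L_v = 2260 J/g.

T_f ≈ 56.6 °C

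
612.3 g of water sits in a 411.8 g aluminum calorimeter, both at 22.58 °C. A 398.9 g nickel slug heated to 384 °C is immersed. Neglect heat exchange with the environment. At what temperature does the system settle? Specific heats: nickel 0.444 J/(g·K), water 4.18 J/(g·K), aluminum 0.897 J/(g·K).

Energy conservation, ΣQ = 0:
398.9×0.444×(T − 384) + 612.3×4.18×(T − 22.58) + 411.8×0.897×(T − 22.58) = 0
177.11(T − 384) + 2559.4(T − 22.58) + 369.38(T − 22.58) = 0
(177.11 + 2559.4 + 369.38) T = 177.11×384 + 2559.4×22.58 + 369.38×22.58
T = 134143 / 3105.9 = 43.2 °C

T_f ≈ 43.2 °C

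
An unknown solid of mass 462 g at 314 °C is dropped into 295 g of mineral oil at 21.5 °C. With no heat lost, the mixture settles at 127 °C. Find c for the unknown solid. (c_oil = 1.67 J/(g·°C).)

Net heat exchanged in the isolated system is zero:
462·c·(127 − 314) + 295·1.67·(127 − 21.5) = 0
-86394 c = -51975
c = -51975/-86394 ≈ 0.6016 J/(g·°C)

c ≈ 0.602 J/(g·°C)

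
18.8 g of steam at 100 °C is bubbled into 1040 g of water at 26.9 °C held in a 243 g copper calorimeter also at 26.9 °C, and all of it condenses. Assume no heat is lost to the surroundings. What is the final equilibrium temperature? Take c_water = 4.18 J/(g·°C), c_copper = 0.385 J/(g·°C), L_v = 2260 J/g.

T_f ≈ 37.6 °C

Taking heat into each body as positive, Σ m c ΔT = 0:
condense steam: −18.8·2260 = −42488
  condensate cools 100→T: 18.8·4.18·(T − 100) = 78.58(T − 100)
  water warms: 1040·4.18·(T − 26.9) = 4347.2(T − 26.9)
  copper cup: 243·0.385·(T − 26.9) = 93.56(T − 26.9)
4519.3 T = 42488 + 7858.4 + 119456 = 169803
T ≈ 37.57 °C, under the boiling point, so the assumption holds.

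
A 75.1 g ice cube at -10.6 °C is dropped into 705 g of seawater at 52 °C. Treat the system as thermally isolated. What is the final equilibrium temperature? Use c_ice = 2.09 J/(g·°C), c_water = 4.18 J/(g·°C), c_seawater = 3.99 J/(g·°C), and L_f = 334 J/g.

Heat gained plus heat lost sum to zero:
warm ice to 0 °C: 75.1·2.09·(0 − (-10.6)) = 1663.8
  latent heat to melt: 75.1·334 = 25083
  warm the meltwater: 313.92 T
  seawater: 2813(T − 52)
3126.9 T = 146273 − 26747 = 119526
T ≈ 38.23 °C (positive, so assuming full melt was valid).

T_f ≈ 38.2 °C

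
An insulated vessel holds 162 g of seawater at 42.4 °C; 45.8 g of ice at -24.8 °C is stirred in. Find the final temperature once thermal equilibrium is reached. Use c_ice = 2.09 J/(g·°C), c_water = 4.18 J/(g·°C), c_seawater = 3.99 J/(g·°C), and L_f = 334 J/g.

T_f ≈ 11.6 °C

Net heat exchanged in the isolated system is zero:
ice -24.8→0 °C: 45.8×2.09×24.8 = 2373.9; melt ice: 45.8×334 = 15297; warm the meltwater: 191.44 T; seawater: 646.38(T − 42.4)
837.82 T = 27407 − 17671 = 9735.4
T ≈ 11.62 °C (positive, so assuming full melt was valid).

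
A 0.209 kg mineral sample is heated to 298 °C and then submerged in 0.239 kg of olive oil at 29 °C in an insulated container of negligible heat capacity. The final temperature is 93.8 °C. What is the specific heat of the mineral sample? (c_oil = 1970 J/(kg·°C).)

Heat lost by the mineral sample = heat gained by the oil:
0.209·c·(298 − 93.8) = 0.239·1970·(93.8 − 29)
42.68 c = 30510  ⇒  c ≈ 714.9 J/(kg·°C)

c ≈ 715 J/(kg·°C)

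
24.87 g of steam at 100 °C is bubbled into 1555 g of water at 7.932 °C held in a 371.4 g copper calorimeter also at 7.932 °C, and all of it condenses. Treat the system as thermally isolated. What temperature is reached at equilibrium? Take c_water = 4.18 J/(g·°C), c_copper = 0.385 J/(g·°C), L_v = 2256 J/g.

T_f ≈ 17.7 °C

Energy conservation, ΣQ = 0:
latent heat released on condensation: 24.87·2256 = 56107; condensate cools 100→T: 24.87·4.18·(T − 100) = 103.96(T − 100); original water: 6499.9(T − 7.932); copper cup: 371.4·0.385·(T − 7.932) = 142.99(T − 7.932)
6746.8 T = 56107 + 10396 + 52691 = 119194
T ≈ 17.67 °C — below 100 °C, confirming all the steam condensed.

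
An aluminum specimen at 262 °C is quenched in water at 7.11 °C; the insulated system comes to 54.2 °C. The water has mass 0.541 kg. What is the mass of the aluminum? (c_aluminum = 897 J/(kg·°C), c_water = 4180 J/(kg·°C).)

m ≈ 0.571 kg

Energy conservation, ΣQ = 0:
m×897×(54.2 − 262) + 0.541×4180×(54.2 − 7.11) = 0
-186397 m = -106488
m = -106488/-186397 ≈ 0.5713 kg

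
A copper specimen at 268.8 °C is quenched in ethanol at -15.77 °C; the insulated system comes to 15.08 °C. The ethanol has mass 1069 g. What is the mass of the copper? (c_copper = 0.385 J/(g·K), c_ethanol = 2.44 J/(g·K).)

Let T be the final temperature. ΣQ_i = 0:
m×0.385×(15.08 − 268.8) + 1069×2.44×(15.08 − (-15.77)) = 0
-97.68 m = -80468
m = -80468/-97.68 ≈ 823.8 g

m ≈ 824 g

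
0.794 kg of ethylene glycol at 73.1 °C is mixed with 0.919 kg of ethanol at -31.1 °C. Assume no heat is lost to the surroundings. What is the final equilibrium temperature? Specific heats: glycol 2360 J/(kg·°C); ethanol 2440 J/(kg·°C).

T_f ≈ 16.3 °C

Set heat shed by the hot body equal to heat absorbed by the cold body:
0.794×2360×(73.1 − T) = 0.919×2440×(T − (-31.1))
1873.8(73.1 − T) = 2242.4(T − (-31.1))
4116.2 T = 67240  ⇒  T ≈ 16.34 °C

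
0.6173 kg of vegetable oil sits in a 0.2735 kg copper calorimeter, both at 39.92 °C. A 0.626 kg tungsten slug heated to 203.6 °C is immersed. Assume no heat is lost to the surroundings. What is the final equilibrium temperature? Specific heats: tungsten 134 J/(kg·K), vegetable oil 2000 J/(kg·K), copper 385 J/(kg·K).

Net heat exchanged in the isolated system is zero:
0.626*134*(T − 203.6) + 0.6173*2000*(T − 39.92) + 0.2735*385*(T − 39.92) = 0
83.88(T − 203.6) + 1234.6(T − 39.92) + 105.3(T − 39.92) = 0
1423.8 T = 70567
T ≈ 49.56 °C

T_f ≈ 49.6 °C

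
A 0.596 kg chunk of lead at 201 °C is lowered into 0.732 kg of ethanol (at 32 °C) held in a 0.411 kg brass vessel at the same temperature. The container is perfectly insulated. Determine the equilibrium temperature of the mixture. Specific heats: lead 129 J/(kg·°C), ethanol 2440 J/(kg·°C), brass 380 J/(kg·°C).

T_f ≈ 38.4 °C

T_f = Σ m_i c_i T_i / Σ m_i c_i:
T_f = (76.88×201 + 1786.1×32 + 156.18×32) / (76.88 + 1786.1 + 156.18)
    = 77606 / 2019.1 ≈ 38.44 °C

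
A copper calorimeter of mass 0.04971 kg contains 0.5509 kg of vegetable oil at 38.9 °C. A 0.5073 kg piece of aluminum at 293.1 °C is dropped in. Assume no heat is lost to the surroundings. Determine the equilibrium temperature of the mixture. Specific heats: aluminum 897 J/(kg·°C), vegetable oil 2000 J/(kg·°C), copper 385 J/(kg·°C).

Energy conservation, ΣQ = 0:
0.5073·897·(T − 293.1) + 0.5509·2000·(T − 38.9) + 0.04971·385·(T − 38.9) = 0
(455.05 + 1101.8 + 19.14) T = 455.05·293.1 + 1101.8·38.9 + 19.14·38.9
T ≈ 112.30 °C

T_f ≈ 112.3 °C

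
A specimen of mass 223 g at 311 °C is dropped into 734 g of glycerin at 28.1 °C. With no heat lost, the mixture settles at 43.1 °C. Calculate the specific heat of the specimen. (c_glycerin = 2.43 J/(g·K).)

c ≈ 0.448 J/(g·K)

Heat lost by the specimen = heat gained by the glycerin:
223·c·(311 − 43.1) = 734·2.43·(43.1 − 28.1)
59742 c = 26754  ⇒  c ≈ 0.4478 J/(g·K)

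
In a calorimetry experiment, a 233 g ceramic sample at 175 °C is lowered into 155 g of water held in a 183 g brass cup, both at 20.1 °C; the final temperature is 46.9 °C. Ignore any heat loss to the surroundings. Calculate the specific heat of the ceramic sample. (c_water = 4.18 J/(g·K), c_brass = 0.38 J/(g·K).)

c ≈ 0.644 J/(g·K)

Energy conservation, ΣQ = 0:
233×c×(46.9 − 175) + 155×4.18×(46.9 − 20.1) + 183×0.38×(46.9 − 20.1) = 0
-29847 c = -19227
c = -19227/-29847 ≈ 0.6442 J/(g·K)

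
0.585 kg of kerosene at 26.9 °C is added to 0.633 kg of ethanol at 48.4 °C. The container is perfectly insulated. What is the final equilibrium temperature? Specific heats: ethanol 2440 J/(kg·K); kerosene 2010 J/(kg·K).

T_f ≈ 39.1 °C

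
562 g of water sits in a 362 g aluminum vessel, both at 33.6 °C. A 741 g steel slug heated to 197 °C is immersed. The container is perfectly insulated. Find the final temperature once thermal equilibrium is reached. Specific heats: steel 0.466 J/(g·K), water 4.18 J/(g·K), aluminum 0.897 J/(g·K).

T_f ≈ 52.3 °C

Let T be the final temperature. ΣQ_i = 0:
741×0.466×(T − 197) + 562×4.18×(T − 33.6) + 362×0.897×(T − 33.6) = 0
345.31(T − 197) + 2349.2(T − 33.6) + 324.71(T − 33.6) = 0
(345.31 + 2349.2 + 324.71) T = 345.31×197 + 2349.2×33.6 + 324.71×33.6
T = 157867/3019.2 ≈ 52.29 °C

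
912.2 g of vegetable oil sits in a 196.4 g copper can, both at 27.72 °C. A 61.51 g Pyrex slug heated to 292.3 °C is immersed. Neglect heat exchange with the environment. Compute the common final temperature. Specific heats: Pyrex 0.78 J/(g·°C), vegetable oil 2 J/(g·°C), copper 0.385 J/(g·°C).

T_f ≈ 34.2 °C

Let T be the final temperature. ΣQ_i = 0:
61.51*0.78*(T − 292.3) + 912.2*2*(T − 27.72) + 196.4*0.385*(T − 27.72) = 0
47.98(T − 292.3) + 1824.4(T − 27.72) + 75.61(T − 27.72) = 0
(47.98 + 1824.4 + 75.61) T = 47.98*292.3 + 1824.4*27.72 + 75.61*27.72
T ≈ 34.24 °C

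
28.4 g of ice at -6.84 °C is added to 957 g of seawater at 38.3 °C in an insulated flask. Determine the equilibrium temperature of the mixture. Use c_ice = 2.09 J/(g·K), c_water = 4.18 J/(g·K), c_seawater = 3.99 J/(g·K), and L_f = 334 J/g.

Taking heat into each body as positive, Σ m c ΔT = 0:
ice -6.84→0 °C: 28.4·2.09·6.84 = 406
  melt ice: 28.4·334 = 9485.6
  warm the meltwater: 118.71 T
  seawater cools: 957·3.99·(T − 38.3) = 3818.4(T − 38.3)
3937.1 T = 146246 − 9891.6 = 136354
T ≈ 34.63 °C — above 0 °C, consistent with complete melting.

T_f ≈ 34.6 °C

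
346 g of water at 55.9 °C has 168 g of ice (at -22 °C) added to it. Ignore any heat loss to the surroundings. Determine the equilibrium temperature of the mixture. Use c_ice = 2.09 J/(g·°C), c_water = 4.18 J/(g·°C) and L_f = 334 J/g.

T_f ≈ 7.9 °C

Heat gained plus heat lost sum to zero:
ice -22→0 °C: 168·2.09·22 = 7724.6; latent heat to melt: 168·334 = 56112; meltwater 0→T: 168·4.18·T = 702.24 T; water: 1446.3(T − 55.9)
2148.5 T = 80847 − 63837 = 17010
T ≈ 7.92 °C — above 0 °C, consistent with complete melting.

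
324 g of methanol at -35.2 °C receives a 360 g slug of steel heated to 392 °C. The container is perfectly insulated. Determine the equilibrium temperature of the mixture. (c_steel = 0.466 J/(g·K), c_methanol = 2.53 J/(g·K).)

|Q_steel| = |Q_methanol|:
360*0.466*(392 − T) = 324*2.53*(T − (-35.2))
167.76(392 − T) = 819.72(T − (-35.2))
987.48 T = 36908  ⇒  T ≈ 37.38 °C

T_f ≈ 37.4 °C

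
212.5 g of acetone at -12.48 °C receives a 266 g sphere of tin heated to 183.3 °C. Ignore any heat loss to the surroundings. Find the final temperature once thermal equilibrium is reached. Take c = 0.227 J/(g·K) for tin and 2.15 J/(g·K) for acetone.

|Q_tin| = |Q_acetone|:
266·0.227·(183.3 − T) = 212.5·2.15·(T − (-12.48))
60.38(183.3 − T) = 456.88(T − (-12.48))
517.26 T = 5366.2  ⇒  T ≈ 10.37 °C

T_f ≈ 10.4 °C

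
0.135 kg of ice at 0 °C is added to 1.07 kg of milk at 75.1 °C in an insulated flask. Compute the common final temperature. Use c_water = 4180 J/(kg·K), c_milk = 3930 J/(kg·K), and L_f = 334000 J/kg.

Energy balance with sensible and latent terms:
latent heat to melt: 0.135·334000 = 45090; warm the meltwater: 564.3 T; milk cools: 1.07·3930·(T − 75.1) = 4205.1(T − 75.1)
4769.4 T = 315803 − 45090 = 270713
T ≈ 56.76 °C (positive, so assuming full melt was valid).

T_f ≈ 56.8 °C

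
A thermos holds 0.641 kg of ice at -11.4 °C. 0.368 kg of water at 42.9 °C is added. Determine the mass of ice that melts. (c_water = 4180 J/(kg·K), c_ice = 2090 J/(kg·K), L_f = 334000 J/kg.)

m_melted ≈ 0.152 kg

Water can give up m c ΔT = 0.368·4180·42.9 = 65990 J before reaching 0 °C.
Warming the ice to 0 °C takes 0.641·2090·11.4 = 15272 J, leaving 50718 J for melting.
Fully melting the ice requires m_ice L_f = 0.641·334000 = 214094 J.
Since 50718 < 214094 J, not all the ice melts; equilibrium is at 0 °C.
Mass melted = 50718/334000 ≈ 0.1519 kg.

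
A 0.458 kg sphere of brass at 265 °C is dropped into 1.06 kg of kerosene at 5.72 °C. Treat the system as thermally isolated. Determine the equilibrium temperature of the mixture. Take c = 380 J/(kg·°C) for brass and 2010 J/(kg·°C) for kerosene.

T_f ≈ 25.3 °C

Heat gained plus heat lost sum to zero:
0.458·380·(T − 265) + 1.06·2010·(T − 5.72) = 0
(174.04 + 2130.6) T = 174.04·265 + 2130.6·5.72
T = 58308/2304.6 ≈ 25.30 °C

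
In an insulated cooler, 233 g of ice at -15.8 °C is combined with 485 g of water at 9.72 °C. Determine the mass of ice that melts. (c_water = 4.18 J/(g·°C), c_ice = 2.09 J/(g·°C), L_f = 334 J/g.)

Cooling the water to 0 °C releases 485·4.18·9.72 = 19705 J.
Of that, 233·2.09·15.8 = 7694.1 J goes to bring the ice to 0 °C, leaving 12011 J.
To melt every bit of ice: 233·334 = 77822 J.
Since 12011 < 77822 J, not all the ice melts; equilibrium is at 0 °C.
m_melted·334 = 12011  ⇒  m_melted ≈ 35.96 g.

m_melted ≈ 36 g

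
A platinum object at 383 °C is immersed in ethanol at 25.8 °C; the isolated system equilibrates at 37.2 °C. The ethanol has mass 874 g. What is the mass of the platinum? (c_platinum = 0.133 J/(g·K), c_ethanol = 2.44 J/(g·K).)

m ≈ 529 g

Let T be the final temperature. ΣQ_i = 0:
m×0.133×(37.2 − 383) + 874×2.44×(37.2 − 25.8) = 0
-45.99 m = -24311
m = -24311/-45.99 ≈ 528.6 g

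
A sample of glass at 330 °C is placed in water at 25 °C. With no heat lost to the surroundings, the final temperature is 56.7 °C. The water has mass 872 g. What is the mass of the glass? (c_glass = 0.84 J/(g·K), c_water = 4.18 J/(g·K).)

m ≈ 503 g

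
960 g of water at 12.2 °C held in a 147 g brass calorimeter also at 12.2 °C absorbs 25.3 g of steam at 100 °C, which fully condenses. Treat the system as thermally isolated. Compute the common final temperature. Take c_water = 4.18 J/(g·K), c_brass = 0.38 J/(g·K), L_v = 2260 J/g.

T_f ≈ 28.1 °C

Taking heat into each body as positive, Σ m c ΔT = 0:
condense steam: −25.3×2260 = −57178; condensed water 100 °C→T: 105.75(T − 100); original water: 4012.8(T − 12.2); cup: 55.86(T − 12.2)
4174.4 T = 57178 + 10575 + 49638 = 117391
T ≈ 28.12 °C (< 100 °C, so full condensation is consistent).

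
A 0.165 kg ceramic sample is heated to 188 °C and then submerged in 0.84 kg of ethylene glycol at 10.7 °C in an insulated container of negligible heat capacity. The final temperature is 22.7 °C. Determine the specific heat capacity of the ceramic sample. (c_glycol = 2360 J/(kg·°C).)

Taking heat into each body as positive, Σ m c ΔT = 0:
0.165×c×(22.7 − 188) + 0.84×2360×(22.7 − 10.7) = 0
-27.27 c = -23789
c = -23789/-27.27 ≈ 872.2 J/(kg·°C)

c ≈ 872 J/(kg·°C)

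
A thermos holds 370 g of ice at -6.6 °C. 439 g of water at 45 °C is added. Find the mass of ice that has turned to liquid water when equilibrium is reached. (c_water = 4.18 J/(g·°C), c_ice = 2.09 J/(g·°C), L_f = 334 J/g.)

m_melted ≈ 232 g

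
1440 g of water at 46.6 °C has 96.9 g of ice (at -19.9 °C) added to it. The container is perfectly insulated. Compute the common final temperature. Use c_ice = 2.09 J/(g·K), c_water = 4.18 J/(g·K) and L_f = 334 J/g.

T_f ≈ 38.0 °C

Taking heat into each body as positive, Σ m c ΔT = 0:
warm ice to 0 °C: 96.9·2.09·(0 − (-19.9)) = 4030.2; latent heat to melt: 96.9·334 = 32365; meltwater 0→T: 96.9·4.18·T = 405.04 T; water: 6019.2(T − 46.6)
6424.2 T = 280495 − 36395 = 244100
T ≈ 38.00 °C (positive, so assuming full melt was valid).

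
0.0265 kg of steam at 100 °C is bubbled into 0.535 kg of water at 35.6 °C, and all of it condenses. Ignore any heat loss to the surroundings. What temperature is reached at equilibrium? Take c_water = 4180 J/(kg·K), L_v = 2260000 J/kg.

T_f ≈ 64.2 °C

Taking heat into each body as positive, Σ m c ΔT = 0:
latent heat released on condensation: 0.0265×2260000 = 59890; condensed water 100 °C→T: 110.77(T − 100); original water: 2236.3(T − 35.6)
2347.1 T = 59890 + 11077 + 79612 = 150579
T ≈ 64.16 °C — below 100 °C, confirming all the steam condensed.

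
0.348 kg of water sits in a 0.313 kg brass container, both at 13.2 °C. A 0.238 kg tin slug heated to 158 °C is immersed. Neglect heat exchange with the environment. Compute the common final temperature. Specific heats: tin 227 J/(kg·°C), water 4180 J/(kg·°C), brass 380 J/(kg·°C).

T_f ≈ 18.0 °C

T_f = Σ m_i c_i T_i / Σ m_i c_i:
T_f = (54.03·158 + 1454.6·13.2 + 118.94·13.2) / (54.03 + 1454.6 + 118.94)
    = 29307 / 1627.6 ≈ 18.01 °C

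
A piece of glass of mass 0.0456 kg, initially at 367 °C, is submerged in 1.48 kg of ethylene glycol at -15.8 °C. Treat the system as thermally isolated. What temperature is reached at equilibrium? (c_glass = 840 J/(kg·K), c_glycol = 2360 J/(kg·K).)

Conservation of energy gives ΣQ = 0:
0.0456×840×(T − 367) + 1.48×2360×(T − (-15.8)) = 0
3531.1 T = -41129
T ≈ -11.65 °C

T_f ≈ -11.6 °C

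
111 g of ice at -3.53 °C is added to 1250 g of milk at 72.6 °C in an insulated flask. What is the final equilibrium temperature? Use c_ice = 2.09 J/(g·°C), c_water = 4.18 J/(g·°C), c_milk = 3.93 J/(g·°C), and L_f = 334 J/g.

T_f ≈ 59.3 °C

Energy balance with sensible and latent terms:
ice -3.53→0 °C: 111×2.09×3.53 = 818.92
  fusion: m_ice L_f = 111×334 = 37074
  meltwater 0→T: 111×4.18×T = 463.98 T
  milk: 4912.5(T − 72.6)
5376.5 T = 356648 − 37893 = 318755
T ≈ 59.29 °C (positive, so assuming full melt was valid).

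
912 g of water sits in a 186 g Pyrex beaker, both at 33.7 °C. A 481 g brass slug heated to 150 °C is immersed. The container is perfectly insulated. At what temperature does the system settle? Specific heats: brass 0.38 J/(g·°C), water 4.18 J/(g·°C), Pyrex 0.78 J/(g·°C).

T_f ≈ 38.8 °C

Setting the total heat transfer to zero:
481·0.38·(T − 150) + 912·4.18·(T − 33.7) + 186·0.78·(T − 33.7) = 0
182.78(T − 150) + 3812.2(T − 33.7) + 145.08(T − 33.7) = 0
(182.78 + 3812.2 + 145.08) T = 182.78·150 + 3812.2·33.7 + 145.08·33.7
T ≈ 38.83 °C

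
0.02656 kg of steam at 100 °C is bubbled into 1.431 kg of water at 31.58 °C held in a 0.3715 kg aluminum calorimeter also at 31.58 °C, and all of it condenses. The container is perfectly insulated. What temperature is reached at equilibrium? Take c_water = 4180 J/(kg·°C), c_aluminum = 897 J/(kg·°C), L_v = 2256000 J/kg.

Net heat exchanged in the isolated system is zero:
condense steam: −0.02656×2256000 = −59919
  condensate cools 100→T: 0.02656×4180×(T − 100) = 111.02(T − 100)
  water warms: 1.431×4180×(T − 31.58) = 5981.6(T − 31.58)
  cup: 333.24(T − 31.58)
6425.8 T = 59919 + 11102 + 199422 = 270443
T ≈ 42.09 °C (< 100 °C, so full condensation is consistent).

T_f ≈ 42.1 °C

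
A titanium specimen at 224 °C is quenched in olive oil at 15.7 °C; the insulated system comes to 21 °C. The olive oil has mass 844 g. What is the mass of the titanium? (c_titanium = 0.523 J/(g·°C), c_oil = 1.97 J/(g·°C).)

|Q_titanium| = |Q_oil|:
m·0.523·(224 − 21) = 844·1.97·(21 − 15.7)
106.17 m = 8812.2  ⇒  m ≈ 83 g

m ≈ 83 g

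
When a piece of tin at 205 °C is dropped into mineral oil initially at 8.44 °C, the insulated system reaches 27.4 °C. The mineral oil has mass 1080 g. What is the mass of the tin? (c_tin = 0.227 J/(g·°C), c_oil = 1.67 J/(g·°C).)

|Q_tin| = |Q_oil|:
m×0.227×(205 − 27.4) = 1080×1.67×(27.4 − 8.44)
40.32 m = 34196  ⇒  m ≈ 848.2 g

m ≈ 848 g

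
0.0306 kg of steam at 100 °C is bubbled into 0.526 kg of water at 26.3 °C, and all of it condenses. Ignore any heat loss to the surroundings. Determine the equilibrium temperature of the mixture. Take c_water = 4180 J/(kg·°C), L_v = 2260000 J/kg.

T_f ≈ 60.1 °C

Energy balance with sensible and latent terms:
latent heat released on condensation: 0.0306×2260000 = 69156; condensed water 100 °C→T: 127.91(T − 100); original water: 2198.7(T − 26.3)
2326.6 T = 69156 + 12791 + 57825 = 139772
T ≈ 60.08 °C (< 100 °C, so full condensation is consistent).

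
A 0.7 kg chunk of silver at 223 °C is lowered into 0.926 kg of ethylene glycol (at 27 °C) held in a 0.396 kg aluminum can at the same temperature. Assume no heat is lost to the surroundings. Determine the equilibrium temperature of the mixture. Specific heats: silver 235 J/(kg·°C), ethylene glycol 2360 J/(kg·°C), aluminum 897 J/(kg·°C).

T_f ≈ 38.9 °C

Net heat exchanged in the isolated system is zero:
0.7*235*(T − 223) + 0.926*2360*(T − 27) + 0.396*897*(T − 27) = 0
164.5(T − 223) + 2185.4(T − 27) + 355.21(T − 27) = 0
2705.1 T = 105279
T = 105279 / 2705.1 = 38.9 °C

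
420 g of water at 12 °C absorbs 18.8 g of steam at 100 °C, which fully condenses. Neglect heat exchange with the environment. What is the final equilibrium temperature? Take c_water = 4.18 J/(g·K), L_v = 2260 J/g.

Energy balance with sensible and latent terms:
condense steam: −18.8×2260 = −42488
  condensed water 100 °C→T: 78.58(T − 100)
  water warms: 420×4.18×(T − 12) = 1755.6(T − 12)
1834.2 T = 42488 + 7858.4 + 21067 = 71414
T ≈ 38.93 °C, under the boiling point, so the assumption holds.

T_f ≈ 38.9 °C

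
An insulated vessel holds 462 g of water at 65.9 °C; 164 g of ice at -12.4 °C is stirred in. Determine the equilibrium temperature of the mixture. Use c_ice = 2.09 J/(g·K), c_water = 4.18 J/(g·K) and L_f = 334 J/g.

Net heat exchanged in the isolated system is zero:
ice -12.4→0 °C: 164×2.09×12.4 = 4250.2; fusion: m_ice L_f = 164×334 = 54776; meltwater 0→T: 164×4.18×T = 685.52 T; water cools: 462×4.18×(T − 65.9) = 1931.2(T − 65.9)
2616.7 T = 127263 − 59026 = 68237
T ≈ 26.08 °C. Since T > 0 °C, the all-ice-melts assumption holds.

T_f ≈ 26.1 °C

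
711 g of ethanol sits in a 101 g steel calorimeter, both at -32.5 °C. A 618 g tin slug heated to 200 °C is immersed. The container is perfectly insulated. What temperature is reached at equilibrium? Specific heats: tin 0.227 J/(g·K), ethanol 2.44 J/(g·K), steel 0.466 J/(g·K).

T_f ≈ -15.5 °C

Let T be the final temperature. ΣQ_i = 0:
618*0.227*(T − 200) + 711*2.44*(T − (-32.5)) + 101*0.466*(T − (-32.5)) = 0
140.29(T − 200) + 1734.8(T − (-32.5)) + 47.07(T − (-32.5)) = 0
(140.29 + 1734.8 + 47.07) T = 140.29*200 + 1734.8*(-32.5) + 47.07*(-32.5)
T = -29855/1922.2 ≈ -15.53 °C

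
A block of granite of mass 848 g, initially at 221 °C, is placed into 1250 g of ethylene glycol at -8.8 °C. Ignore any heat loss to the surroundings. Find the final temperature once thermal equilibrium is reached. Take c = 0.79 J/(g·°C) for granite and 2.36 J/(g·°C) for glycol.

|Q_granite| = |Q_glycol|:
848*0.79*(221 − T) = 1250*2.36*(T − (-8.8))
669.92(221 − T) = 2950(T − (-8.8))
3619.9 T = 122092  ⇒  T ≈ 33.73 °C

T_f ≈ 33.7 °C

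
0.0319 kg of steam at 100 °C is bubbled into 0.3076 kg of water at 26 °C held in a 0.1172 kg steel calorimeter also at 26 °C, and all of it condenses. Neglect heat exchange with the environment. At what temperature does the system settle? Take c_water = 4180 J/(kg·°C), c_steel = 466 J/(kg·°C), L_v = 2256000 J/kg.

Net heat exchanged in the isolated system is zero:
condense steam: −0.0319·2256000 = −71966
  condensate cools 100→T: 0.0319·4180·(T − 100) = 133.34(T − 100)
  water warms: 0.3076·4180·(T − 26) = 1285.8(T − 26)
  steel cup: 0.1172·466·(T − 26) = 54.62(T − 26)
1473.7 T = 71966 + 13334 + 34850 = 120151
T ≈ 81.53 °C — below 100 °C, confirming all the steam condensed.

T_f ≈ 81.5 °C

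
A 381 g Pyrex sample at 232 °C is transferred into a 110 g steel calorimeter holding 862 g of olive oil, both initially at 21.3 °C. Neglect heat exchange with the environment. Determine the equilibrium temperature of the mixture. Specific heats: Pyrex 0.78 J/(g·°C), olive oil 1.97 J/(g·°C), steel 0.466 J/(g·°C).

T_f ≈ 51.9 °C

Let T be the final temperature. ΣQ_i = 0:
381×0.78×(T − 232) + 862×1.97×(T − 21.3) + 110×0.466×(T − 21.3) = 0
2046.6 T = 106208
T ≈ 51.90 °C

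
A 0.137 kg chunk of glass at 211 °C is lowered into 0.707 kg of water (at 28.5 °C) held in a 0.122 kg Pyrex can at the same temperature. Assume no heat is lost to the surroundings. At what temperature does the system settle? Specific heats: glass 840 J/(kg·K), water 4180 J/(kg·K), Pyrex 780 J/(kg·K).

T_f ≈ 35.1 °C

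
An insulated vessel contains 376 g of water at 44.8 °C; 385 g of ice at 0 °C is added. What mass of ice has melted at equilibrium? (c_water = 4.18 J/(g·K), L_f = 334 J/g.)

Cooling the water to 0 °C releases 376·4.18·44.8 = 70411 J.
To melt every bit of ice: 385·334 = 128590 J.
70411 J < 128590 J, so only part of the ice melts and the system sits at 0 °C.
m_melted·334 = 70411  ⇒  m_melted ≈ 210.8 g.

m_melted ≈ 211 g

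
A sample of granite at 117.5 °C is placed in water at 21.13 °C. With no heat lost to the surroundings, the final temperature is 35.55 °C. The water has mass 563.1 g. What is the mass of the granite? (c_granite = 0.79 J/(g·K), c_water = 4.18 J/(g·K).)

m ≈ 524 g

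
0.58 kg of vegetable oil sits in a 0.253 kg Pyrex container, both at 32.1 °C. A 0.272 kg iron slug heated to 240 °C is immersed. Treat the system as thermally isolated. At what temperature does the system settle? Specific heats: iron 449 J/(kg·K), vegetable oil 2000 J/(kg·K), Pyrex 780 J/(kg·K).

T_f ≈ 49.3 °C

Energy conservation, ΣQ = 0:
0.272×449×(T − 240) + 0.58×2000×(T − 32.1) + 0.253×780×(T − 32.1) = 0
122.13(T − 240) + 1160(T − 32.1) + 197.34(T − 32.1) = 0
(122.13 + 1160 + 197.34) T = 122.13×240 + 1160×32.1 + 197.34×32.1
T = 72881 / 1479.5 = 49.3 °C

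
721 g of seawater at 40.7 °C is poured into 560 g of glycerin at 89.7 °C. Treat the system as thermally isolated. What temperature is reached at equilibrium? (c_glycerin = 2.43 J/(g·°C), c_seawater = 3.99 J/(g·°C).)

T_f ≈ 56.4 °C

With ΣQ=0 the equilibrium temperature is the m·c-weighted mean:
T_f = (1360.8*89.7 + 2876.8*40.7) / (1360.8 + 2876.8)
    = 239149 / 4237.6 ≈ 56.44 °C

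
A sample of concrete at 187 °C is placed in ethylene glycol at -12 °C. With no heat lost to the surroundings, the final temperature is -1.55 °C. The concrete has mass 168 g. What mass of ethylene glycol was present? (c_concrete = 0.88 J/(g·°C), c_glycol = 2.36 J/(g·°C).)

m ≈ 1130 g

Heat lost by the concrete = heat gained by the glycol:
168×0.88×(187 − -1.55) = m×2.36×(-1.55 − (-12))
24.66 m = 27875  ⇒  m ≈ 1130 g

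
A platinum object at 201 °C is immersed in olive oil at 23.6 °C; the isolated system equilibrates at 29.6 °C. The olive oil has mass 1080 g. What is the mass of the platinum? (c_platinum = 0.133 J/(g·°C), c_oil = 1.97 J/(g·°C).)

m ≈ 560 g

|Q_platinum| = |Q_oil|:
m·0.133·(201 − 29.6) = 1080·1.97·(29.6 − 23.6)
22.8 m = 12766  ⇒  m ≈ 560 g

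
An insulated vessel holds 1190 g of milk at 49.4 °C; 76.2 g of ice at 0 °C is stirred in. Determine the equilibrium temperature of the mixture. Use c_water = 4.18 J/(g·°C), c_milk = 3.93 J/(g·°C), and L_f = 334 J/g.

Let T be the final temperature. ΣQ_i = 0:
latent heat to melt: 76.2·334 = 25451
  warm the meltwater: 318.52 T
  milk: 4676.7(T − 49.4)
4995.2 T = 231029 − 25451 = 205578
T ≈ 41.16 °C — above 0 °C, consistent with complete melting.

T_f ≈ 41.2 °C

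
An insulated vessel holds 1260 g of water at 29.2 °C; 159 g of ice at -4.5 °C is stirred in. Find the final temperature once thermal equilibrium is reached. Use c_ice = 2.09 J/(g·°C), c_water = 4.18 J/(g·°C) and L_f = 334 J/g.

T_f ≈ 16.7 °C

Taking heat into each body as positive, Σ m c ΔT = 0:
warm ice to 0 °C: 159×2.09×(0 − (-4.5)) = 1495.4; latent heat to melt: 159×334 = 53106; warm the meltwater: 664.62 T; water: 5266.8(T − 29.2)
5931.4 T = 153791 − 54601 = 99189
T ≈ 16.72 °C — above 0 °C, consistent with complete melting.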